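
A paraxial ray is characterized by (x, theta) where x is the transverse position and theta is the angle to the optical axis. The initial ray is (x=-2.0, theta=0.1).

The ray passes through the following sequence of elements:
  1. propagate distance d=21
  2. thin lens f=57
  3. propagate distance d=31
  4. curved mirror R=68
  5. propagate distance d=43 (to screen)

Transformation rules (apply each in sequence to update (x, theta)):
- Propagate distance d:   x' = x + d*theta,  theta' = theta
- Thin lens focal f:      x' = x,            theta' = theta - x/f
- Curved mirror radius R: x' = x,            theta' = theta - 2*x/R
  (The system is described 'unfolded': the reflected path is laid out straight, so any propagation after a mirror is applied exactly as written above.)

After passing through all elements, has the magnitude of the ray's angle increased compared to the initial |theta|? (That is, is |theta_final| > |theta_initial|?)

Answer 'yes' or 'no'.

Answer: no

Derivation:
Initial: x=-2.0000 theta=0.1000
After 1 (propagate distance d=21): x=0.1000 theta=0.1000
After 2 (thin lens f=57): x=0.1000 theta=28/285 (≈0.0982)
After 3 (propagate distance d=31): x=1793/570 (≈3.1456) theta=28/285 (≈0.0982)
After 4 (curved mirror R=68): x=1793/570 (≈3.1456) theta=37/6460 (≈0.0057)
After 5 (propagate distance d=43 (to screen)): x=13147/3876 (≈3.3919) theta=37/6460 (≈0.0057)
|theta_initial|=0.1000 |theta_final|=37/6460 (≈0.0057) -> not increased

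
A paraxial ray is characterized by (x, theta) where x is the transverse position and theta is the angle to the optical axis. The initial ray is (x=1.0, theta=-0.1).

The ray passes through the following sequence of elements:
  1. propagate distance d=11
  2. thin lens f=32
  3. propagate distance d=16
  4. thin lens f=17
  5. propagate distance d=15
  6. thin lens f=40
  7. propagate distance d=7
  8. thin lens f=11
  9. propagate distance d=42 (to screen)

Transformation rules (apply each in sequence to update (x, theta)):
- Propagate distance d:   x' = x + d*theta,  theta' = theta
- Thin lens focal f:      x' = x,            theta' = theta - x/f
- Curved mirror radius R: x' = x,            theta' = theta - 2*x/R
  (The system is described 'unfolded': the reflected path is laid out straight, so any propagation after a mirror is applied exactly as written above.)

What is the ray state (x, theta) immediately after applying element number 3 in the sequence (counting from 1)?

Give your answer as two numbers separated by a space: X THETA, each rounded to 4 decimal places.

Initial: x=1.0000 theta=-0.1000
After 1 (propagate distance d=11): x=-0.1000 theta=-0.1000
After 2 (thin lens f=32): x=-0.1000 theta=-31/320 (≈-0.0969)
After 3 (propagate distance d=16): x=-1.6500 theta=-31/320 (≈-0.0969)
Rounded to 4 decimal places: x = -1.6500, theta = -0.0969

Answer: -1.6500 -0.0969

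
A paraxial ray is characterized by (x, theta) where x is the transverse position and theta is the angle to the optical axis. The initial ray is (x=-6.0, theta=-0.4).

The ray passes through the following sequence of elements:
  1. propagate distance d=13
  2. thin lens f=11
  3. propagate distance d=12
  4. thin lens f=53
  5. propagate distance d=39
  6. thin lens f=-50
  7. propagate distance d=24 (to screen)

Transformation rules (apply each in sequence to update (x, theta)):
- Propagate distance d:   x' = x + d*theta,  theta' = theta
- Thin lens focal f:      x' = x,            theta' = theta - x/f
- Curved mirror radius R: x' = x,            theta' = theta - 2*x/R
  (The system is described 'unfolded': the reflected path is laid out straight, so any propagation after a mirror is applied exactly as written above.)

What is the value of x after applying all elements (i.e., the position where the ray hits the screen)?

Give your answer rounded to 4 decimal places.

Answer: 50.7519

Derivation:
Initial: x=-6.0000 theta=-0.4000
After 1 (propagate distance d=13): x=-11.2000 theta=-0.4000
After 2 (thin lens f=11): x=-11.2000 theta=34/55 (≈0.6182)
After 3 (propagate distance d=12): x=-208/55 (≈-3.7818) theta=34/55 (≈0.6182)
After 4 (thin lens f=53): x=-208/55 (≈-3.7818) theta=402/583 (≈0.6895)
After 5 (propagate distance d=39): x=67366/2915 (≈23.1101) theta=402/583 (≈0.6895)
After 6 (thin lens f=-50): x=67366/2915 (≈23.1101) theta=83933/72875 (≈1.1517)
After 7 (propagate distance d=24 (to screen)): x=3698542/72875 (≈50.7519) theta=83933/72875 (≈1.1517)
Rounded to 4 decimal places: x = 50.7519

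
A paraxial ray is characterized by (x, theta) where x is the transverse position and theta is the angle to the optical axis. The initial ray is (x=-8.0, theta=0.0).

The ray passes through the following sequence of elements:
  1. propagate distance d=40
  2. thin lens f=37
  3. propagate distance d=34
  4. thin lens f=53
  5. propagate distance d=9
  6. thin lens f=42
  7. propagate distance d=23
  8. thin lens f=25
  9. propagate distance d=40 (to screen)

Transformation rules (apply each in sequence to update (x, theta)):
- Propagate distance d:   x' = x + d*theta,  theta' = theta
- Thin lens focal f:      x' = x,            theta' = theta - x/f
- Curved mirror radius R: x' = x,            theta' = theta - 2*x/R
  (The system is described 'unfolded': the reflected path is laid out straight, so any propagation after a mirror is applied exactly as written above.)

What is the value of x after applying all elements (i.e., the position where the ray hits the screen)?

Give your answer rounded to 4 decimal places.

Answer: 4.2631

Derivation:
Initial: x=-8.0000 theta=0.0000
After 1 (propagate distance d=40): x=-8.0000 theta=0.0000
After 2 (thin lens f=37): x=-8.0000 theta=8/37 (≈0.2162)
After 3 (propagate distance d=34): x=-24/37 (≈-0.6486) theta=8/37 (≈0.2162)
After 4 (thin lens f=53): x=-24/37 (≈-0.6486) theta=448/1961 (≈0.2285)
After 5 (propagate distance d=9): x=2760/1961 (≈1.4074) theta=448/1961 (≈0.2285)
After 6 (thin lens f=42): x=2760/1961 (≈1.4074) theta=2676/13727 (≈0.1949)
After 7 (propagate distance d=23): x=80868/13727 (≈5.8912) theta=2676/13727 (≈0.1949)
After 8 (thin lens f=25): x=80868/13727 (≈5.8912) theta=-13968/343175 (≈-0.0407)
After 9 (propagate distance d=40 (to screen)): x=7908/1855 (≈4.2631) theta=-13968/343175 (≈-0.0407)
Rounded to 4 decimal places: x = 4.2631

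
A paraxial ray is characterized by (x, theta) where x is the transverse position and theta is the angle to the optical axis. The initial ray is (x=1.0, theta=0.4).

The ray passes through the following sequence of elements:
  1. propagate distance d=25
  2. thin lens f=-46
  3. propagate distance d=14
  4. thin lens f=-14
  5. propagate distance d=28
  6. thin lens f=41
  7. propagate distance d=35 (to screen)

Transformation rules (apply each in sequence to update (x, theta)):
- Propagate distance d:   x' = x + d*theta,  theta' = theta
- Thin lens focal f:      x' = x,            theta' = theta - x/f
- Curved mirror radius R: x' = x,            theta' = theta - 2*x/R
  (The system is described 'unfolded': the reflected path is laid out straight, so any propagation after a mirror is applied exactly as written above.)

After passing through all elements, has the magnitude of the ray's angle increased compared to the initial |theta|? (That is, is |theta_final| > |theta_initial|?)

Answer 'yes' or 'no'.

Initial: x=1.0000 theta=0.4000
After 1 (propagate distance d=25): x=11.0000 theta=0.4000
After 2 (thin lens f=-46): x=11.0000 theta=147/230 (≈0.6391)
After 3 (propagate distance d=14): x=2294/115 (≈19.9478) theta=147/230 (≈0.6391)
After 4 (thin lens f=-14): x=2294/115 (≈19.9478) theta=3323/1610 (≈2.0640)
After 5 (propagate distance d=28): x=1788/23 (≈77.7391) theta=3323/1610 (≈2.0640)
After 6 (thin lens f=41): x=1788/23 (≈77.7391) theta=11083/66010 (≈0.1679)
After 7 (propagate distance d=35 (to screen)): x=157699/1886 (≈83.6156) theta=11083/66010 (≈0.1679)
|theta_initial|=0.4000 |theta_final|=11083/66010 (≈0.1679) -> not increased

Answer: no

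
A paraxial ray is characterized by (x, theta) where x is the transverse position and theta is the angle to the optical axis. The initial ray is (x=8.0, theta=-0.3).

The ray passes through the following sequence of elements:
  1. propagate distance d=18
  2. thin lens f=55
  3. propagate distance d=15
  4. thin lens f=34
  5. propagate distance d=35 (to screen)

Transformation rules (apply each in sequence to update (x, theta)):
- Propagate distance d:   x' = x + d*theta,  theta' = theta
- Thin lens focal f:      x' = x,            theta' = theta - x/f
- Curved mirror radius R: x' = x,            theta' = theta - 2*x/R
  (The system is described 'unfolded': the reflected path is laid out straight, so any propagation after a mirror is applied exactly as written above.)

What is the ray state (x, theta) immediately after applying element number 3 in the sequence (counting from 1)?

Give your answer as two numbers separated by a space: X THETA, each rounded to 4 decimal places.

Answer: -2.6091 -0.3473

Derivation:
Initial: x=8.0000 theta=-0.3000
After 1 (propagate distance d=18): x=2.6000 theta=-0.3000
After 2 (thin lens f=55): x=2.6000 theta=-191/550 (≈-0.3473)
After 3 (propagate distance d=15): x=-287/110 (≈-2.6091) theta=-191/550 (≈-0.3473)
Rounded to 4 decimal places: x = -2.6091, theta = -0.3473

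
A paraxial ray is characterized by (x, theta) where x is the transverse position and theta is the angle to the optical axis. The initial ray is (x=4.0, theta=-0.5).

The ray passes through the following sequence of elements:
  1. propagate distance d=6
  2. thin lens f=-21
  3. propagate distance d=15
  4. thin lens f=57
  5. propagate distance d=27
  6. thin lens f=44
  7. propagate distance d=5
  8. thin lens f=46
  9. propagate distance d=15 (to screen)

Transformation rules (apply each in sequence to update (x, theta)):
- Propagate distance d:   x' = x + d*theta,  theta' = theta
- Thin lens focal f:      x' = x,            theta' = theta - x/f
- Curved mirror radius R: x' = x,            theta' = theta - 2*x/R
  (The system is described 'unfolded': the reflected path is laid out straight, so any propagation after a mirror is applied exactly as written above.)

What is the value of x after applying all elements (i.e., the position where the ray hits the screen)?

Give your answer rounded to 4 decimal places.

Answer: -10.3583

Derivation:
Initial: x=4.0000 theta=-0.5000
After 1 (propagate distance d=6): x=1.0000 theta=-0.5000
After 2 (thin lens f=-21): x=1.0000 theta=-19/42 (≈-0.4524)
After 3 (propagate distance d=15): x=-81/14 (≈-5.7857) theta=-19/42 (≈-0.4524)
After 4 (thin lens f=57): x=-81/14 (≈-5.7857) theta=-20/57 (≈-0.3509)
After 5 (propagate distance d=27): x=-4059/266 (≈-15.2594) theta=-20/57 (≈-0.3509)
After 6 (thin lens f=44): x=-4059/266 (≈-15.2594) theta=-13/3192 (≈-0.0041)
After 7 (propagate distance d=5): x=-2567/168 (≈-15.2798) theta=-13/3192 (≈-0.0041)
After 8 (thin lens f=46): x=-2567/168 (≈-15.2798) theta=48175/146832 (≈0.3281)
After 9 (propagate distance d=15 (to screen)): x=-1520933/146832 (≈-10.3583) theta=48175/146832 (≈0.3281)
Rounded to 4 decimal places: x = -10.3583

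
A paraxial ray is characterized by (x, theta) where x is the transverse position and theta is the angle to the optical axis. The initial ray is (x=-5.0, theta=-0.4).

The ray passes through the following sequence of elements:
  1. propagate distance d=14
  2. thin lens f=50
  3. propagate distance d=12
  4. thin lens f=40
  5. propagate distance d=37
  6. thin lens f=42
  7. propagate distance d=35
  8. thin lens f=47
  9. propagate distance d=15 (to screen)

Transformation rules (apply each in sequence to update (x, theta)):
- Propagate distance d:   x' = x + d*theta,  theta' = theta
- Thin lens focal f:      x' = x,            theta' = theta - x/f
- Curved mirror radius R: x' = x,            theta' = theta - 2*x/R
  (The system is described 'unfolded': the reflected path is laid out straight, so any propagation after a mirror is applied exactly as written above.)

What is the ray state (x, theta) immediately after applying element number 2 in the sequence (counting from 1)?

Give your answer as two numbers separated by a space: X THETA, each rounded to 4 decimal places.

Answer: -10.6000 -0.1880

Derivation:
Initial: x=-5.0000 theta=-0.4000
After 1 (propagate distance d=14): x=-10.6000 theta=-0.4000
After 2 (thin lens f=50): x=-10.6000 theta=-0.1880
Rounded to 4 decimal places: x = -10.6000, theta = -0.1880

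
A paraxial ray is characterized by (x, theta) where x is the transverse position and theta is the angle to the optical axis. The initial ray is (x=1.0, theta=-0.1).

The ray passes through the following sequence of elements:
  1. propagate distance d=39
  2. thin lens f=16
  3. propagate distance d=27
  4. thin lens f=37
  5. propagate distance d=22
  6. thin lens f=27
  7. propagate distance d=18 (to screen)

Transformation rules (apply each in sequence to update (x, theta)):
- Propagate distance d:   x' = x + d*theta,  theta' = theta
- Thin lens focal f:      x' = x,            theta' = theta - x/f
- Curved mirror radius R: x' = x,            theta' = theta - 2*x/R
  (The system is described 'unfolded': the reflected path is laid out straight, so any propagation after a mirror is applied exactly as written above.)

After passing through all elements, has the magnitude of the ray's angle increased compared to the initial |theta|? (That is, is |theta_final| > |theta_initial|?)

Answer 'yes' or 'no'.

Initial: x=1.0000 theta=-0.1000
After 1 (propagate distance d=39): x=-2.9000 theta=-0.1000
After 2 (thin lens f=16): x=-2.9000 theta=13/160 (≈0.0813)
After 3 (propagate distance d=27): x=-113/160 (≈-0.7063) theta=13/160 (≈0.0813)
After 4 (thin lens f=37): x=-113/160 (≈-0.7063) theta=297/2960 (≈0.1003)
After 5 (propagate distance d=22): x=8887/5920 (≈1.5012) theta=297/2960 (≈0.1003)
After 6 (thin lens f=27): x=8887/5920 (≈1.5012) theta=7151/159840 (≈0.0447)
After 7 (propagate distance d=18 (to screen)): x=40963/17760 (≈2.3065) theta=7151/159840 (≈0.0447)
|theta_initial|=0.1000 |theta_final|=7151/159840 (≈0.0447) -> not increased

Answer: no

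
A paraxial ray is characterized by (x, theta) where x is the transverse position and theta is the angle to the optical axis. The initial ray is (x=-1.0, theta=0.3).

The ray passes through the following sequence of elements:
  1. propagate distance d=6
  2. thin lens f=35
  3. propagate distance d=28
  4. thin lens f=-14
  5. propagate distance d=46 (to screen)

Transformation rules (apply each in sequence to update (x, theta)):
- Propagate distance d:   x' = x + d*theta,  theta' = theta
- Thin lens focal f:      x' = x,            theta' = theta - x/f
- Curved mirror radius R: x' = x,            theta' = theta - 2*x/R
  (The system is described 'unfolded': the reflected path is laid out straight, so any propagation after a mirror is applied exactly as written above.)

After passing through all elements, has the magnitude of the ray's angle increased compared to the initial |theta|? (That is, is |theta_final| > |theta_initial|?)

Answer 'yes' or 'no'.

Initial: x=-1.0000 theta=0.3000
After 1 (propagate distance d=6): x=0.8000 theta=0.3000
After 2 (thin lens f=35): x=0.8000 theta=97/350 (≈0.2771)
After 3 (propagate distance d=28): x=8.5600 theta=97/350 (≈0.2771)
After 4 (thin lens f=-14): x=8.5600 theta=311/350 (≈0.8886)
After 5 (propagate distance d=46 (to screen)): x=8651/175 (≈49.4343) theta=311/350 (≈0.8886)
|theta_initial|=0.3000 |theta_final|=311/350 (≈0.8886) -> increased

Answer: yes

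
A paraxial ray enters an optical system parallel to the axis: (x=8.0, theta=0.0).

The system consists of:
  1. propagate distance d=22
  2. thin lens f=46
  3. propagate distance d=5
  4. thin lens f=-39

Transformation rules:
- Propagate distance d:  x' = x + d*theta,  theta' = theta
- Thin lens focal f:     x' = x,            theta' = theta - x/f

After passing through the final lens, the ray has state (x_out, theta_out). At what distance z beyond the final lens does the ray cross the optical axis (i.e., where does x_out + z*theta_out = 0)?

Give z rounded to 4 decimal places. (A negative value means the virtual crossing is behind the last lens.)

Answer: -799.5000

Derivation:
Initial: x=8.0000 theta=0.0000
After 1 (propagate distance d=22): x=8.0000 theta=0.0000
After 2 (thin lens f=46): x=8.0000 theta=-4/23 (≈-0.1739)
After 3 (propagate distance d=5): x=164/23 (≈7.1304) theta=-4/23 (≈-0.1739)
After 4 (thin lens f=-39): x=164/23 (≈7.1304) theta=8/897 (≈0.0089)
z_focus = -x_out/theta_out = -(164/23)/(8/897) = -799.5000
Rounded to 4 decimal places: z = -799.5000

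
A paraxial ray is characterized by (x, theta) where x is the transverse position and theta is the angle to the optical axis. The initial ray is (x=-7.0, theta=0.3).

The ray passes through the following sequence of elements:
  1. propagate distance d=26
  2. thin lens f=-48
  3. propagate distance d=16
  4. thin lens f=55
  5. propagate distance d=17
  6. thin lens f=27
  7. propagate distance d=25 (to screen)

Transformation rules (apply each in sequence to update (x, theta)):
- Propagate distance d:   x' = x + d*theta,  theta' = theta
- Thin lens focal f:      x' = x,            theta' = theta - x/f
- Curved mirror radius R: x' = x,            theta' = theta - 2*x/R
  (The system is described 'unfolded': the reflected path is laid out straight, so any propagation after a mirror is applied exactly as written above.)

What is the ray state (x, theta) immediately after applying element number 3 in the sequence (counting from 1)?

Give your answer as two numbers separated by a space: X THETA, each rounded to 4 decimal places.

Initial: x=-7.0000 theta=0.3000
After 1 (propagate distance d=26): x=0.8000 theta=0.3000
After 2 (thin lens f=-48): x=0.8000 theta=19/60 (≈0.3167)
After 3 (propagate distance d=16): x=88/15 (≈5.8667) theta=19/60 (≈0.3167)
Rounded to 4 decimal places: x = 5.8667, theta = 0.3167

Answer: 5.8667 0.3167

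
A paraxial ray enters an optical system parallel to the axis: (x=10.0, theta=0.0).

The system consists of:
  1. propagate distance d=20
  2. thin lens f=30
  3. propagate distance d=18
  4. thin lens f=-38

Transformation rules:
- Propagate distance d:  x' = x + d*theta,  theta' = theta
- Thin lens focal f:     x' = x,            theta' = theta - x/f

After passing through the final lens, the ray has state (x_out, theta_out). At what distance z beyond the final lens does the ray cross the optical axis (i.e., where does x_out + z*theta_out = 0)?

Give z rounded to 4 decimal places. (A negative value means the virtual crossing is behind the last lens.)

Answer: 17.5385

Derivation:
Initial: x=10.0000 theta=0.0000
After 1 (propagate distance d=20): x=10.0000 theta=0.0000
After 2 (thin lens f=30): x=10.0000 theta=-1/3 (≈-0.3333)
After 3 (propagate distance d=18): x=4.0000 theta=-1/3 (≈-0.3333)
After 4 (thin lens f=-38): x=4.0000 theta=-13/57 (≈-0.2281)
z_focus = -x_out/theta_out = -(4.0000)/(-13/57) = 228/13 ≈ 17.5385
Rounded to 4 decimal places: z = 17.5385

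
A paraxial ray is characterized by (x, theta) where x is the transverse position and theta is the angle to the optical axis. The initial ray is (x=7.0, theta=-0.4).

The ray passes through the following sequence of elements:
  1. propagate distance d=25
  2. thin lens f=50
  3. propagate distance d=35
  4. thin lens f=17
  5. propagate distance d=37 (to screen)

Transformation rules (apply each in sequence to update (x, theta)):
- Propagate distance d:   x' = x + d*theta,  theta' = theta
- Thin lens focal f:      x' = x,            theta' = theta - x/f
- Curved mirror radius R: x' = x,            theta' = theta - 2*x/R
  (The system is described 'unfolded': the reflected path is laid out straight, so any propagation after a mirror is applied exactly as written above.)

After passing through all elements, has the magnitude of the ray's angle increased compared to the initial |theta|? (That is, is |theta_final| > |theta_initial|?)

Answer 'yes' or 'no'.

Initial: x=7.0000 theta=-0.4000
After 1 (propagate distance d=25): x=-3.0000 theta=-0.4000
After 2 (thin lens f=50): x=-3.0000 theta=-0.3400
After 3 (propagate distance d=35): x=-14.9000 theta=-0.3400
After 4 (thin lens f=17): x=-14.9000 theta=228/425 (≈0.5365)
After 5 (propagate distance d=37 (to screen)): x=4207/850 (≈4.9494) theta=228/425 (≈0.5365)
|theta_initial|=0.4000 |theta_final|=228/425 (≈0.5365) -> increased

Answer: yes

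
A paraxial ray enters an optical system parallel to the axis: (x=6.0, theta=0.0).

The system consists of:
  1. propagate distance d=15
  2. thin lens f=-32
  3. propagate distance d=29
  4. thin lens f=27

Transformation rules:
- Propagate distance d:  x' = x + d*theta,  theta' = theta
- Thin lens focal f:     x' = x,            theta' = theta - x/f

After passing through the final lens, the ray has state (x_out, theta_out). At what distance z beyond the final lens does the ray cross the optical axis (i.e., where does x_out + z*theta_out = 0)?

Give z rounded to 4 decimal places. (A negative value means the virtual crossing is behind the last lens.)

Initial: x=6.0000 theta=0.0000
After 1 (propagate distance d=15): x=6.0000 theta=0.0000
After 2 (thin lens f=-32): x=6.0000 theta=0.1875
After 3 (propagate distance d=29): x=11.4375 theta=0.1875
After 4 (thin lens f=27): x=11.4375 theta=-17/72 (≈-0.2361)
z_focus = -x_out/theta_out = -(11.4375)/(-17/72) = 1647/34 ≈ 48.4412
Rounded to 4 decimal places: z = 48.4412

Answer: 48.4412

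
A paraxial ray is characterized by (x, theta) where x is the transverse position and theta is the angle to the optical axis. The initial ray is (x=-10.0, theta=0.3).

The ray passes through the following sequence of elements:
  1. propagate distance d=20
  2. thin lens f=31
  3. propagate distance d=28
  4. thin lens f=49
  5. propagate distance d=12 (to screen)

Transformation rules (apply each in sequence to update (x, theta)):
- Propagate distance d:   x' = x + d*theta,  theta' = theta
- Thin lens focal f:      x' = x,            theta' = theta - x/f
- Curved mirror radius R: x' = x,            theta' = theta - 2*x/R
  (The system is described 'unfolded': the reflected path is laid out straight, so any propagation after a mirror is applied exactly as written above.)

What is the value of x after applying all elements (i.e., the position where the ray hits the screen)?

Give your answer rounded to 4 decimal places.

Answer: 11.1989

Derivation:
Initial: x=-10.0000 theta=0.3000
After 1 (propagate distance d=20): x=-4.0000 theta=0.3000
After 2 (thin lens f=31): x=-4.0000 theta=133/310 (≈0.4290)
After 3 (propagate distance d=28): x=1242/155 (≈8.0129) theta=133/310 (≈0.4290)
After 4 (thin lens f=49): x=1242/155 (≈8.0129) theta=4033/15190 (≈0.2655)
After 5 (propagate distance d=12 (to screen)): x=85056/7595 (≈11.1989) theta=4033/15190 (≈0.2655)
Rounded to 4 decimal places: x = 11.1989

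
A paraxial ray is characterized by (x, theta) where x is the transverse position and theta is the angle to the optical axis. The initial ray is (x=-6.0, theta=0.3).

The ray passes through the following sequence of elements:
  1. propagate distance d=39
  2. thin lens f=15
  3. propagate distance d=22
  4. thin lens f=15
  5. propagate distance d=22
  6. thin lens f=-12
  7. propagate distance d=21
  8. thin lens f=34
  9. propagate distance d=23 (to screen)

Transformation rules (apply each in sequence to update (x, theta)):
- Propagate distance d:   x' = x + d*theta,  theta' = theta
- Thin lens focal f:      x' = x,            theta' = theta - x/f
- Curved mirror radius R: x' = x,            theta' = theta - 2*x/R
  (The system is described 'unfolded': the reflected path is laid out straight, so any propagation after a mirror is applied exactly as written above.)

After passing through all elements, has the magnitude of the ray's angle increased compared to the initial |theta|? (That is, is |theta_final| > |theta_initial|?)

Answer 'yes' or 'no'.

Initial: x=-6.0000 theta=0.3000
After 1 (propagate distance d=39): x=5.7000 theta=0.3000
After 2 (thin lens f=15): x=5.7000 theta=-0.0800
After 3 (propagate distance d=22): x=3.9400 theta=-0.0800
After 4 (thin lens f=15): x=3.9400 theta=-257/750 (≈-0.3427)
After 5 (propagate distance d=22): x=-2699/750 (≈-3.5987) theta=-257/750 (≈-0.3427)
After 6 (thin lens f=-12): x=-2699/750 (≈-3.5987) theta=-5783/9000 (≈-0.6426)
After 7 (propagate distance d=21): x=-51277/3000 (≈-17.0923) theta=-5783/9000 (≈-0.6426)
After 8 (thin lens f=34): x=-51277/3000 (≈-17.0923) theta=-42791/306000 (≈-0.1398)
After 9 (propagate distance d=23 (to screen)): x=-6214447/306000 (≈-20.3087) theta=-42791/306000 (≈-0.1398)
|theta_initial|=0.3000 |theta_final|=42791/306000 (≈0.1398) -> not increased

Answer: no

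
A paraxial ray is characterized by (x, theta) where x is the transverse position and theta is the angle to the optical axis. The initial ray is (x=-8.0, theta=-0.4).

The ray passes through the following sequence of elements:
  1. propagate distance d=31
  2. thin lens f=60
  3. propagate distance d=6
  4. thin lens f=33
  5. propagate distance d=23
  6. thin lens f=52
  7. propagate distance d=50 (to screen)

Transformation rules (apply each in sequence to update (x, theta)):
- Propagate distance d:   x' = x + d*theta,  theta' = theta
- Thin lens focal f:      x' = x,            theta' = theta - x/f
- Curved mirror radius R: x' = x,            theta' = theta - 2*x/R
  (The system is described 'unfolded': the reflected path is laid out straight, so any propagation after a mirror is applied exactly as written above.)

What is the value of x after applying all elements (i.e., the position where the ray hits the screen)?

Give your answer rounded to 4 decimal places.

Answer: 28.1595

Derivation:
Initial: x=-8.0000 theta=-0.4000
After 1 (propagate distance d=31): x=-20.4000 theta=-0.4000
After 2 (thin lens f=60): x=-20.4000 theta=-0.0600
After 3 (propagate distance d=6): x=-20.7600 theta=-0.0600
After 4 (thin lens f=33): x=-20.7600 theta=313/550 (≈0.5691)
After 5 (propagate distance d=23): x=-4219/550 (≈-7.6709) theta=313/550 (≈0.5691)
After 6 (thin lens f=52): x=-4219/550 (≈-7.6709) theta=4099/5720 (≈0.7166)
After 7 (propagate distance d=50 (to screen)): x=402681/14300 (≈28.1595) theta=4099/5720 (≈0.7166)
Rounded to 4 decimal places: x = 28.1595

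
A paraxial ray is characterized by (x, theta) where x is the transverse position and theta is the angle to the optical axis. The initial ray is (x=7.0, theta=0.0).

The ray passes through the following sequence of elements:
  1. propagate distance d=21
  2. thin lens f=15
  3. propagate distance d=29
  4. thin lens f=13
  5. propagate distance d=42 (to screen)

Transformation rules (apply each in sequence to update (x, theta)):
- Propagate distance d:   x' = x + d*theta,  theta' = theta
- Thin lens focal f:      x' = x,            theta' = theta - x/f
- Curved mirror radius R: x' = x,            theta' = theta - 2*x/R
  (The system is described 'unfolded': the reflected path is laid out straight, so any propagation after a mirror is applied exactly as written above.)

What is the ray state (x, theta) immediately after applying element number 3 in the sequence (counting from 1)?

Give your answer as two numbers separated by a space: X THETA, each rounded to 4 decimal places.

Initial: x=7.0000 theta=0.0000
After 1 (propagate distance d=21): x=7.0000 theta=0.0000
After 2 (thin lens f=15): x=7.0000 theta=-7/15 (≈-0.4667)
After 3 (propagate distance d=29): x=-98/15 (≈-6.5333) theta=-7/15 (≈-0.4667)
Rounded to 4 decimal places: x = -6.5333, theta = -0.4667

Answer: -6.5333 -0.4667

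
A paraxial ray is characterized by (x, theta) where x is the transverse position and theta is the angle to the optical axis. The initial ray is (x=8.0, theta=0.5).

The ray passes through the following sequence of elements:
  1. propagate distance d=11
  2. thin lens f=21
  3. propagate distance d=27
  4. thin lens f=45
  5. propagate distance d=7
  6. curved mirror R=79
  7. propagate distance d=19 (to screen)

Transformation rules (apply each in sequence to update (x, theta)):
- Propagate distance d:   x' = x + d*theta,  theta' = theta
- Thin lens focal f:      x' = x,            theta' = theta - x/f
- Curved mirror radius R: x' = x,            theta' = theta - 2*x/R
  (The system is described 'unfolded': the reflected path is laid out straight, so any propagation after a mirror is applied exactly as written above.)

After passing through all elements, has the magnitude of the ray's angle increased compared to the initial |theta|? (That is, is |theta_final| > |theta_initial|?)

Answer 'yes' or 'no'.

Initial: x=8.0000 theta=0.5000
After 1 (propagate distance d=11): x=13.5000 theta=0.5000
After 2 (thin lens f=21): x=13.5000 theta=-1/7 (≈-0.1429)
After 3 (propagate distance d=27): x=135/14 (≈9.6429) theta=-1/7 (≈-0.1429)
After 4 (thin lens f=45): x=135/14 (≈9.6429) theta=-5/14 (≈-0.3571)
After 5 (propagate distance d=7): x=50/7 (≈7.1429) theta=-5/14 (≈-0.3571)
After 6 (curved mirror R=79): x=50/7 (≈7.1429) theta=-85/158 (≈-0.5380)
After 7 (propagate distance d=19 (to screen)): x=-3405/1106 (≈-3.0787) theta=-85/158 (≈-0.5380)
|theta_initial|=0.5000 |theta_final|=85/158 (≈0.5380) -> increased

Answer: yes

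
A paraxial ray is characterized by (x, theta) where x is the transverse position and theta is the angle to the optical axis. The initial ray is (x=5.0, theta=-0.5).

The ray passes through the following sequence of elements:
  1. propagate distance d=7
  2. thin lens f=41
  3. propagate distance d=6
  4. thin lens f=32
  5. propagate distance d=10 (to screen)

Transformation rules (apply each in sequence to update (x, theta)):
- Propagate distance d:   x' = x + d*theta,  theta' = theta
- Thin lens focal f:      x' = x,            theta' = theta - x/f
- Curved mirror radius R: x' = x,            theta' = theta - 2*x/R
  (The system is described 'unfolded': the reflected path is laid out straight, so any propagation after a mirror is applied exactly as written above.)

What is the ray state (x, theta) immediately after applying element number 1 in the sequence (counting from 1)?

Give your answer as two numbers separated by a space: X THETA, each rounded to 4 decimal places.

Answer: 1.5000 -0.5000

Derivation:
Initial: x=5.0000 theta=-0.5000
After 1 (propagate distance d=7): x=1.5000 theta=-0.5000
Rounded to 4 decimal places: x = 1.5000, theta = -0.5000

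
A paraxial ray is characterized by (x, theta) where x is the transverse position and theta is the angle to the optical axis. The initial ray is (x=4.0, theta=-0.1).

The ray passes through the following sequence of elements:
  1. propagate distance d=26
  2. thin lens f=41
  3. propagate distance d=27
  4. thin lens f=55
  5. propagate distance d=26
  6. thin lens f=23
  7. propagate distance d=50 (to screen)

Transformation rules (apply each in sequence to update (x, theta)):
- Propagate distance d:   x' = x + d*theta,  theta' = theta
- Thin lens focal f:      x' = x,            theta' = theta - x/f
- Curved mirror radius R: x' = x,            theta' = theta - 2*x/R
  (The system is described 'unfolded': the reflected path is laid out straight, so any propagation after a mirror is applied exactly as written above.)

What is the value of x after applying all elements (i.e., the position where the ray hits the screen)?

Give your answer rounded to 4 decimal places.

Answer: 0.7823

Derivation:
Initial: x=4.0000 theta=-0.1000
After 1 (propagate distance d=26): x=1.4000 theta=-0.1000
After 2 (thin lens f=41): x=1.4000 theta=-11/82 (≈-0.1341)
After 3 (propagate distance d=27): x=-911/410 (≈-2.2220) theta=-11/82 (≈-0.1341)
After 4 (thin lens f=55): x=-911/410 (≈-2.2220) theta=-1057/11275 (≈-0.0937)
After 5 (propagate distance d=26): x=-105069/22550 (≈-4.6594) theta=-1057/11275 (≈-0.0937)
After 6 (thin lens f=23): x=-105069/22550 (≈-4.6594) theta=56447/518650 (≈0.1088)
After 7 (propagate distance d=50 (to screen)): x=405763/518650 (≈0.7823) theta=56447/518650 (≈0.1088)
Rounded to 4 decimal places: x = 0.7823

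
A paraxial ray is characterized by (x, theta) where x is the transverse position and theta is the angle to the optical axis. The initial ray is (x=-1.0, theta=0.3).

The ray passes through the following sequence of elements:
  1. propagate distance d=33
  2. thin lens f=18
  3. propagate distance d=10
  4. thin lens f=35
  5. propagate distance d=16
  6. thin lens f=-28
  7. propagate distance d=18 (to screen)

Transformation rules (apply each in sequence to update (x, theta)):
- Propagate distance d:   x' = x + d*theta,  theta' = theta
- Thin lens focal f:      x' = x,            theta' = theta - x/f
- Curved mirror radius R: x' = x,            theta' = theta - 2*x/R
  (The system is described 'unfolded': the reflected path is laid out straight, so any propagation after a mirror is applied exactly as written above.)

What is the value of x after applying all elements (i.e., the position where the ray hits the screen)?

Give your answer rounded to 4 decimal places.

Answer: -5.9850

Derivation:
Initial: x=-1.0000 theta=0.3000
After 1 (propagate distance d=33): x=8.9000 theta=0.3000
After 2 (thin lens f=18): x=8.9000 theta=-7/36 (≈-0.1944)
After 3 (propagate distance d=10): x=313/45 (≈6.9556) theta=-7/36 (≈-0.1944)
After 4 (thin lens f=35): x=313/45 (≈6.9556) theta=-2477/6300 (≈-0.3932)
After 5 (propagate distance d=16): x=349/525 (≈0.6648) theta=-2477/6300 (≈-0.3932)
After 6 (thin lens f=-28): x=349/525 (≈0.6648) theta=-4073/11025 (≈-0.3694)
After 7 (propagate distance d=18 (to screen)): x=-4399/735 (≈-5.9850) theta=-4073/11025 (≈-0.3694)
Rounded to 4 decimal places: x = -5.9850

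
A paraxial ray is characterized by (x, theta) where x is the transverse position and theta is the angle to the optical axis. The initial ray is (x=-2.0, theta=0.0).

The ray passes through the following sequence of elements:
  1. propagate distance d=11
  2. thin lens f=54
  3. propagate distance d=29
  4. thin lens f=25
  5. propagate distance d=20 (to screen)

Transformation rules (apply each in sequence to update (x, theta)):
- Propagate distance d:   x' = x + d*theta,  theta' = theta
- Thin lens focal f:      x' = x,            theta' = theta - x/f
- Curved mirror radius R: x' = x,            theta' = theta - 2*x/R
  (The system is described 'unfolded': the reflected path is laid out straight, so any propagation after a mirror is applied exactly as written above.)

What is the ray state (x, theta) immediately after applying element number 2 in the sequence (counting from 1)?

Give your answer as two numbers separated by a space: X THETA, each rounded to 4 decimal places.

Initial: x=-2.0000 theta=0.0000
After 1 (propagate distance d=11): x=-2.0000 theta=0.0000
After 2 (thin lens f=54): x=-2.0000 theta=1/27 (≈0.0370)
Rounded to 4 decimal places: x = -2.0000, theta = 0.0370

Answer: -2.0000 0.0370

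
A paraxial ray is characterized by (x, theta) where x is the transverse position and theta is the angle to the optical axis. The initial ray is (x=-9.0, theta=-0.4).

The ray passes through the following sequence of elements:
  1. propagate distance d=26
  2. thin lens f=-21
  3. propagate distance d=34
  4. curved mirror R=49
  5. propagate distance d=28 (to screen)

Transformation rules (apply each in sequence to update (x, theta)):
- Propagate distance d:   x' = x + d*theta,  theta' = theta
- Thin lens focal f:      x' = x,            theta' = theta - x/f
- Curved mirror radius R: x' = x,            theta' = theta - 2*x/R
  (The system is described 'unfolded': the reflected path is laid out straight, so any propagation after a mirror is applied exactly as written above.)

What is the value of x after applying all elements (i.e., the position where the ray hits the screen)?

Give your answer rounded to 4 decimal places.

Initial: x=-9.0000 theta=-0.4000
After 1 (propagate distance d=26): x=-19.4000 theta=-0.4000
After 2 (thin lens f=-21): x=-19.4000 theta=-139/105 (≈-1.3238)
After 3 (propagate distance d=34): x=-6763/105 (≈-64.4095) theta=-139/105 (≈-1.3238)
After 4 (curved mirror R=49): x=-6763/105 (≈-64.4095) theta=1343/1029 (≈1.3052)
After 5 (propagate distance d=28 (to screen)): x=-6827/245 (≈-27.8653) theta=1343/1029 (≈1.3052)
Rounded to 4 decimal places: x = -27.8653

Answer: -27.8653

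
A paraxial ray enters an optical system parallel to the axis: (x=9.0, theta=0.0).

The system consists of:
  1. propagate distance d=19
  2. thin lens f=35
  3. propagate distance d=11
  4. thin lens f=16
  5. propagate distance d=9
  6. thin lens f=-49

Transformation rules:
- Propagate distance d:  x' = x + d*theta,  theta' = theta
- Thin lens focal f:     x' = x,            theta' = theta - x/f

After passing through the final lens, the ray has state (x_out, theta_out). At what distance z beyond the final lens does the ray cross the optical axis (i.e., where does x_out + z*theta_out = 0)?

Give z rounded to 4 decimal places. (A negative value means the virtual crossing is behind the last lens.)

Initial: x=9.0000 theta=0.0000
After 1 (propagate distance d=19): x=9.0000 theta=0.0000
After 2 (thin lens f=35): x=9.0000 theta=-9/35 (≈-0.2571)
After 3 (propagate distance d=11): x=216/35 (≈6.1714) theta=-9/35 (≈-0.2571)
After 4 (thin lens f=16): x=216/35 (≈6.1714) theta=-9/14 (≈-0.6429)
After 5 (propagate distance d=9): x=27/70 (≈0.3857) theta=-9/14 (≈-0.6429)
After 6 (thin lens f=-49): x=27/70 (≈0.3857) theta=-1089/1715 (≈-0.6350)
z_focus = -x_out/theta_out = -(27/70)/(-1089/1715) = 147/242 ≈ 0.6074
Rounded to 4 decimal places: z = 0.6074

Answer: 0.6074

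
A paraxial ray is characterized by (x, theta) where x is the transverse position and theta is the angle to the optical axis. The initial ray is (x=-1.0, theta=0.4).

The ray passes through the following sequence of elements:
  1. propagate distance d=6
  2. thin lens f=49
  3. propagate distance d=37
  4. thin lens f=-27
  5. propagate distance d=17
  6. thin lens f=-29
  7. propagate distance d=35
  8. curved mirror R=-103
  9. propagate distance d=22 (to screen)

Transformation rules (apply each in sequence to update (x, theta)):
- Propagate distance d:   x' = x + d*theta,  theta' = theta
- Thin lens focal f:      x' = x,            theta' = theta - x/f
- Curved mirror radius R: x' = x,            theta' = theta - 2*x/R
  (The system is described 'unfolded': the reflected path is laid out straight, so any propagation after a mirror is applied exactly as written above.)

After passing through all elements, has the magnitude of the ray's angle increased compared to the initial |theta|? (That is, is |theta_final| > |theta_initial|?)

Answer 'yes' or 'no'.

Initial: x=-1.0000 theta=0.4000
After 1 (propagate distance d=6): x=1.4000 theta=0.4000
After 2 (thin lens f=49): x=1.4000 theta=13/35 (≈0.3714)
After 3 (propagate distance d=37): x=106/7 (≈15.1429) theta=13/35 (≈0.3714)
After 4 (thin lens f=-27): x=106/7 (≈15.1429) theta=881/945 (≈0.9323)
After 5 (propagate distance d=17): x=29287/945 (≈30.9915) theta=881/945 (≈0.9323)
After 6 (thin lens f=-29): x=29287/945 (≈30.9915) theta=54836/27405 (≈2.0009)
After 7 (propagate distance d=35): x=922861/9135 (≈101.0247) theta=54836/27405 (≈2.0009)
After 8 (curved mirror R=-103): x=922861/9135 (≈101.0247) theta=11185274/2822715 (≈3.9626)
After 9 (propagate distance d=22 (to screen)): x=531240077/2822715 (≈188.2018) theta=11185274/2822715 (≈3.9626)
|theta_initial|=0.4000 |theta_final|=11185274/2822715 (≈3.9626) -> increased

Answer: yes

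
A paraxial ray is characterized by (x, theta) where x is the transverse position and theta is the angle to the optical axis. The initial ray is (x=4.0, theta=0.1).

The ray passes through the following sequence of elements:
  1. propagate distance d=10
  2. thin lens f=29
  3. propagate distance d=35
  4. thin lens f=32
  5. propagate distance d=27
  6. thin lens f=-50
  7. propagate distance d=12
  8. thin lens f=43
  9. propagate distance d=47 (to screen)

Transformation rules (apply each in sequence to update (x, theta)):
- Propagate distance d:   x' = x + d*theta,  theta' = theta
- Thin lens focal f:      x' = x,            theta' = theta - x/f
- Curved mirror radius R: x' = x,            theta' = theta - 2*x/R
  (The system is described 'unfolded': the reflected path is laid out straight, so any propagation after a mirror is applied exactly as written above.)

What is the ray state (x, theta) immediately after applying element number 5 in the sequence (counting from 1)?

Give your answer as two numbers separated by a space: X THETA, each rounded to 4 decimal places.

Answer: -1.5699 -0.1495

Derivation:
Initial: x=4.0000 theta=0.1000
After 1 (propagate distance d=10): x=5.0000 theta=0.1000
After 2 (thin lens f=29): x=5.0000 theta=-21/290 (≈-0.0724)
After 3 (propagate distance d=35): x=143/58 (≈2.4655) theta=-21/290 (≈-0.0724)
After 4 (thin lens f=32): x=143/58 (≈2.4655) theta=-1387/9280 (≈-0.1495)
After 5 (propagate distance d=27): x=-14569/9280 (≈-1.5699) theta=-1387/9280 (≈-0.1495)
Rounded to 4 decimal places: x = -1.5699, theta = -0.1495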